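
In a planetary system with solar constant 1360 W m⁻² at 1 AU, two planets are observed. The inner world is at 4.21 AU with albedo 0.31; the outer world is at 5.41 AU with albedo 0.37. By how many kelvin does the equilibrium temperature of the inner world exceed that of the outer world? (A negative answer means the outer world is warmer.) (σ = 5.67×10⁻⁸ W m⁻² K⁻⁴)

T_eq = [S₀(1−A)/(4σd²)]^(1/4), so T ∝ (1−A)^(1/4) / √d.
T₁ = [1360×0.69/(4×5.67×10⁻⁸×4.21²)]^(1/4) = 123.61 K.
T₂ = [1360×0.63/(4×5.67×10⁻⁸×5.41²)]^(1/4) = 106.59 K.

ΔT ≈ 17.0 K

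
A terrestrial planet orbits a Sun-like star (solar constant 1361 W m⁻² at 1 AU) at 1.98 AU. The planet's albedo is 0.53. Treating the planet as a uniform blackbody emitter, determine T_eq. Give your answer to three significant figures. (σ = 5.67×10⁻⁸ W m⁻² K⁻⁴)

Flux at 1.98 AU: S = 1361/1.98² = 347 W m⁻².
Energy balance: absorbed = emitted ⇒ πR²·S(1−A) = 4πR²·σT_eq⁴, so T_eq⁴ = S(1−A)/(4σ).
T_eq = [347 × 0.47 / (4 × 5.67×10⁻⁸)]^(1/4) = (7.19×10⁸)^(1/4) = 164 K.

T_eq ≈ 164 K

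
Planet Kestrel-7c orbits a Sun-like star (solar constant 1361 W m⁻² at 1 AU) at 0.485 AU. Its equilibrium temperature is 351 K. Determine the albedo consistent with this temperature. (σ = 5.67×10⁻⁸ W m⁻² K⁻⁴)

Flux at 0.485 AU: S = 1361/0.485² = 5790 W m⁻².
From T_eq⁴ = S(1−A)/(4σ): 1−A = 4σT_eq⁴/S.
1−A = 4 × 5.67×10⁻⁸ × (351)⁴ / 5790 = 0.595.

A ≈ 0.41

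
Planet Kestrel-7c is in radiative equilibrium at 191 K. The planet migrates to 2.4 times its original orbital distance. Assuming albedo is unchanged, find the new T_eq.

T_eq ≈ 123 K

T_eq ∝ L^(1/4) · d^(−1/2).
T′ = 191 / 2.4^(1/2) = 123 K.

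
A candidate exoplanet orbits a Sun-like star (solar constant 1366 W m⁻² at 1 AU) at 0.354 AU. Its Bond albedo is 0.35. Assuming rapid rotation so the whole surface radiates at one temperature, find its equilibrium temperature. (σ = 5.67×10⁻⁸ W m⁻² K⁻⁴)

T_eq ≈ 420 K

Flux at 0.354 AU: S = 1366/0.354² = 1.09×10⁴ W m⁻².
Energy balance: absorbed = emitted ⇒ πR²·S(1−A) = 4πR²·σT_eq⁴, so T_eq⁴ = S(1−A)/(4σ).
T_eq = [1.09×10⁴ × 0.65 / (4 × 5.67×10⁻⁸)]^(1/4) = (3.12×10¹⁰)^(1/4) = 420 K.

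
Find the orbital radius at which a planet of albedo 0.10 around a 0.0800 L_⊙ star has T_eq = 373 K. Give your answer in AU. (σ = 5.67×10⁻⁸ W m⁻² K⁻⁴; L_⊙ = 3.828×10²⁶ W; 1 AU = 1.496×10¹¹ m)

d ≈ 0.149 AU

L = 0.0800 × 3.828×10²⁶ = 3.06×10²⁵ W.
From T_eq⁴ = L(1−A)/(16πσd²): d = √[L(1−A)/(16πσT_eq⁴)].
d = √[3.06×10²⁵ × 0.90 / (16π × 5.67×10⁻⁸ × (373)⁴)] = 2.24×10¹⁰ m = 0.149 AU.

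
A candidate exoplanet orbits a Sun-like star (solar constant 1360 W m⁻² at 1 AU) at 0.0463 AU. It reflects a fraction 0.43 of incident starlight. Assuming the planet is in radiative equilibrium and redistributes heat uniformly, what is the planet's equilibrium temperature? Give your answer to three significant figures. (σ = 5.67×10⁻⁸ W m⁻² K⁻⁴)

Flux at 0.0463 AU: S = 1360/0.0463² = 6.34×10⁵ W m⁻².
Energy balance: absorbed = emitted ⇒ πR²·S(1−A) = 4πR²·σT_eq⁴, so T_eq⁴ = S(1−A)/(4σ).
T_eq = [6.34×10⁵ × 0.57 / (4 × 5.67×10⁻⁸)]^(1/4) = (1.59×10¹²)^(1/4) = 1120 K.

T_eq ≈ 1120 K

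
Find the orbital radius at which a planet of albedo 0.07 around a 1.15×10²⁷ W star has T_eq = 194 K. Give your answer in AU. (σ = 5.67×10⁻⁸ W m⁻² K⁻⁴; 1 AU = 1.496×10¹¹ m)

d ≈ 3.44 AU

From T_eq⁴ = L(1−A)/(16πσd²): d = √[L(1−A)/(16πσT_eq⁴)].
d = √[1.15×10²⁷ × 0.93 / (16π × 5.67×10⁻⁸ × (194)⁴)] = 5.15×10¹¹ m = 3.44 AU.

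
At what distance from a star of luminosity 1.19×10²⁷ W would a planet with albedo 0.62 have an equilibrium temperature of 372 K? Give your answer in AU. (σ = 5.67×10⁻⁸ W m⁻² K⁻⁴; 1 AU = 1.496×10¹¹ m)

From T_eq⁴ = L(1−A)/(16πσd²): d = √[L(1−A)/(16πσT_eq⁴)].
d = √[1.19×10²⁷ × 0.38 / (16π × 5.67×10⁻⁸ × (372)⁴)] = 9.10×10¹⁰ m = 0.608 AU.

d ≈ 0.608 AU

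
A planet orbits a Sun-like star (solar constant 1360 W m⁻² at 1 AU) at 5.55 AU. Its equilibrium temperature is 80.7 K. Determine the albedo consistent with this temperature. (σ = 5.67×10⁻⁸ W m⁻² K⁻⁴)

Flux at 5.55 AU: S = 1360/5.55² = 44.2 W m⁻².
From T_eq⁴ = S(1−A)/(4σ): 1−A = 4σT_eq⁴/S.
1−A = 4 × 5.67×10⁻⁸ × (80.7)⁴ / 44.2 = 0.218.

A ≈ 0.78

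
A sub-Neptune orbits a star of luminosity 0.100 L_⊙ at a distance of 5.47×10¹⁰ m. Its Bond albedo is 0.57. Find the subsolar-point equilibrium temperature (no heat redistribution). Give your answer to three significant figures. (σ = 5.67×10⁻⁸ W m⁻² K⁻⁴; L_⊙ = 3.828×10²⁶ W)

T_ss ≈ 296 K

L = 0.100 × 3.828×10²⁶ = 3.83×10²⁵ W.
Flux: S = L/(4πd²) = 3.83×10²⁵/(4π×(5.47×10¹⁰)²) = 1020 W m⁻².
At the subsolar point the surface absorbs S(1−A) and emits σT⁴ per unit area — no factor of 4, since only the local patch is in balance.
T = [1020 × 0.43 / 5.67×10⁻⁸]^(1/4) = (7.72×10⁹)^(1/4) = 296 K.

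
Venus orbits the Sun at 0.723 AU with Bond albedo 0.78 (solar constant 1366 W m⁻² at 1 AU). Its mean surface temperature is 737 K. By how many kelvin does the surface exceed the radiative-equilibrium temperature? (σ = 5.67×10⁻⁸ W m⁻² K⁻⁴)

ΔT ≈ 512.6 K

S = 1366/0.723² = 2613 W m⁻².
T_eq = [S(1−A)/(4σ)]^(1/4) = [2613×0.22/(4×5.67×10⁻⁸)]^(1/4) = 224.4 K.
ΔT = T_surf − T_eq = 737 − 224.4.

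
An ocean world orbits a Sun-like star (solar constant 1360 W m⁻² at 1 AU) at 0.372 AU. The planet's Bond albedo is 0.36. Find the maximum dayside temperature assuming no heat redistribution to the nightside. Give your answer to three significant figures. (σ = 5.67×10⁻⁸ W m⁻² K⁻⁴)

Flux at 0.372 AU: S = 1360/0.372² = 9830 W m⁻².
With no redistribution each surface element balances locally: S(1−A) = σT⁴.
T = [9830 × 0.64 / 5.67×10⁻⁸]^(1/4) = (1.11×10¹¹)^(1/4) = 577 K.

T_ss ≈ 577 K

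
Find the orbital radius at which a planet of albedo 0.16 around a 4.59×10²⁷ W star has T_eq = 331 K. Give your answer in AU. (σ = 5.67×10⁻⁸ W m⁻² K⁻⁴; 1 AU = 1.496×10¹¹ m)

d ≈ 2.24 AU

From T_eq⁴ = L(1−A)/(16πσd²): d = √[L(1−A)/(16πσT_eq⁴)].
d = √[4.59×10²⁷ × 0.84 / (16π × 5.67×10⁻⁸ × (331)⁴)] = 3.36×10¹¹ m = 2.24 AU.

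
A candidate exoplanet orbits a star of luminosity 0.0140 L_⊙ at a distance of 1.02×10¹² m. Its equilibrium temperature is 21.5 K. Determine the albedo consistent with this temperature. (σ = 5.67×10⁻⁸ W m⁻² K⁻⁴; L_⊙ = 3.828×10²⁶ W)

L = 0.0140 × 3.828×10²⁶ = 5.36×10²⁴ W.
Flux: S = L/(4πd²) = 5.36×10²⁴/(4π×(1.02×10¹²)²) = 0.410 W m⁻².
From T_eq⁴ = S(1−A)/(4σ): 1−A = 4σT_eq⁴/S.
1−A = 4 × 5.67×10⁻⁸ × (21.5)⁴ / 0.410 = 0.118.

A ≈ 0.88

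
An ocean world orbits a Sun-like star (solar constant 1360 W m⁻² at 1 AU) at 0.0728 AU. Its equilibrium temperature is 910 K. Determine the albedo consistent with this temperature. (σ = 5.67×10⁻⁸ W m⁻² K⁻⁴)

Flux at 0.0728 AU: S = 1360/0.0728² = 2.57×10⁵ W m⁻².
From T_eq⁴ = S(1−A)/(4σ): 1−A = 4σT_eq⁴/S.
1−A = 4 × 5.67×10⁻⁸ × (910)⁴ / 2.57×10⁵ = 0.606.

A ≈ 0.39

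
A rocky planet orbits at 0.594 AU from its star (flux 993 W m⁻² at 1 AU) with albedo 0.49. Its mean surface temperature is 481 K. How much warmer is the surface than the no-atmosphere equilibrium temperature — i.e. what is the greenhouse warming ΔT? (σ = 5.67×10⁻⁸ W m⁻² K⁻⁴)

S = 993/0.594² = 2814 W m⁻².
T_eq = [S(1−A)/(4σ)]^(1/4) = [2814×0.51/(4×5.67×10⁻⁸)]^(1/4) = 282.0 K.
ΔT = T_surf − T_eq = 481 − 282.0.

ΔT ≈ 199.0 K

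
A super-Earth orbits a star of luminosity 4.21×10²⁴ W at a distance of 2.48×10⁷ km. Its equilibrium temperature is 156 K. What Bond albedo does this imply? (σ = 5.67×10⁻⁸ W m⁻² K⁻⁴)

d = 2.48×10⁷ km = 2.48×10¹⁰ m.
Flux: S = L/(4πd²) = 4.21×10²⁴/(4π×(2.48×10¹⁰)²) = 545 W m⁻².
From T_eq⁴ = S(1−A)/(4σ): 1−A = 4σT_eq⁴/S.
1−A = 4 × 5.67×10⁻⁸ × (156)⁴ / 545 = 0.247.

A ≈ 0.75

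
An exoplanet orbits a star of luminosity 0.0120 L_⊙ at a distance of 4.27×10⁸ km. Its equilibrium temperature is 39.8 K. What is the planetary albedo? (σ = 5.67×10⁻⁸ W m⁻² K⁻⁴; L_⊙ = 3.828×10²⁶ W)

A ≈ 0.72

d = 4.27×10⁸ km = 4.27×10¹¹ m.
L = 0.0120 × 3.828×10²⁶ = 4.59×10²⁴ W.
Flux: S = L/(4πd²) = 4.59×10²⁴/(4π×(4.27×10¹¹)²) = 2.00 W m⁻².
From T_eq⁴ = S(1−A)/(4σ): 1−A = 4σT_eq⁴/S.
1−A = 4 × 5.67×10⁻⁸ × (39.8)⁴ / 2.00 = 0.284.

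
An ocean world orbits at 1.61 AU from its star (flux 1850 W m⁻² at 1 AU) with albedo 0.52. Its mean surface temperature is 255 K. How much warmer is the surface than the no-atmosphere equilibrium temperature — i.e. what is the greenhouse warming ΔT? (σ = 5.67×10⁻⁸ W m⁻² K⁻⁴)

S = 1850/1.61² = 713.7 W m⁻².
T_eq = [S(1−A)/(4σ)]^(1/4) = [713.7×0.48/(4×5.67×10⁻⁸)]^(1/4) = 197.1 K.
ΔT = T_surf − T_eq = 255 − 197.1.

ΔT ≈ 57.9 K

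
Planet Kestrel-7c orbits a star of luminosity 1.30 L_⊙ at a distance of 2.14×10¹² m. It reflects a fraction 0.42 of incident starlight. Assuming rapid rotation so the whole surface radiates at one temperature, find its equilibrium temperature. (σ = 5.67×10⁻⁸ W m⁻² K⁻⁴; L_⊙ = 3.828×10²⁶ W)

L = 1.30 × 3.828×10²⁶ = 4.98×10²⁶ W.
Flux: S = L/(4πd²) = 4.98×10²⁶/(4π×(2.14×10¹²)²) = 8.65 W m⁻².
Energy balance: absorbed = emitted ⇒ πR²·S(1−A) = 4πR²·σT_eq⁴, so T_eq⁴ = S(1−A)/(4σ).
T_eq = [8.65 × 0.58 / (4 × 5.67×10⁻⁸)]^(1/4) = (2.21×10⁷)^(1/4) = 68.6 K.

T_eq ≈ 68.6 K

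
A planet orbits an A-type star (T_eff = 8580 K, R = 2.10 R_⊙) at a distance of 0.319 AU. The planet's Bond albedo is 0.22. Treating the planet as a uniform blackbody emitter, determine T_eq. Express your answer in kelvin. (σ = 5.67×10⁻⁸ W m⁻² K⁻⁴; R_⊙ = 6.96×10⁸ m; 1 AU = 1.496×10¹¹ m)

T_eq ≈ 998 K

R_⋆ = 2.10 × 6.96×10⁸ = 1.46×10⁹ m.
d = 0.319 AU = 4.77×10¹⁰ m.
L = 4πR_⋆²σT_⋆⁴ = 4π(1.46×10⁹)² × 5.67×10⁻⁸ × (8580)⁴ = 8.25×10²⁷ W.
S = L/(4πd²) = 2.88×10⁵ W m⁻².
Energy balance: absorbed = emitted ⇒ πR²·S(1−A) = 4πR²·σT_eq⁴, so T_eq⁴ = S(1−A)/(4σ).
T_eq = [2.88×10⁵ × 0.78 / (4 × 5.67×10⁻⁸)]^(1/4) = (9.91×10¹¹)^(1/4) = 998 K.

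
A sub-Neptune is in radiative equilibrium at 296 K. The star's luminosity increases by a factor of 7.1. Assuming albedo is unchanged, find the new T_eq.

T_eq ≈ 483 K

T_eq ∝ L^(1/4) · d^(−1/2).
T′ = 296 × 7.1^(1/4) = 483 K.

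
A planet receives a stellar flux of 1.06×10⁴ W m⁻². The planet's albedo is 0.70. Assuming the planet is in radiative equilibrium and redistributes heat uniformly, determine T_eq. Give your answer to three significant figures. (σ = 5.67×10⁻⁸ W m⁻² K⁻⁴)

T_eq ≈ 344 K

Energy balance: absorbed = emitted ⇒ πR²·S(1−A) = 4πR²·σT_eq⁴, so T_eq⁴ = S(1−A)/(4σ).
T_eq = [1.06×10⁴ × 0.30 / (4 × 5.67×10⁻⁸)]^(1/4) = (1.40×10¹⁰)^(1/4) = 344 K.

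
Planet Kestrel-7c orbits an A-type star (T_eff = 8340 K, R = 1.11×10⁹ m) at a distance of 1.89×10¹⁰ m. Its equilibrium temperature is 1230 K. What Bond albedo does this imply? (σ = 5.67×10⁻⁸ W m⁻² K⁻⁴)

A ≈ 0.45

L = 4πR_⋆²σT_⋆⁴ = 4π(1.11×10⁹)² × 5.67×10⁻⁸ × (8340)⁴ = 4.25×10²⁷ W.
S = L/(4πd²) = 9.46×10⁵ W m⁻².
From T_eq⁴ = S(1−A)/(4σ): 1−A = 4σT_eq⁴/S.
1−A = 4 × 5.67×10⁻⁸ × (1230)⁴ / 9.46×10⁵ = 0.549.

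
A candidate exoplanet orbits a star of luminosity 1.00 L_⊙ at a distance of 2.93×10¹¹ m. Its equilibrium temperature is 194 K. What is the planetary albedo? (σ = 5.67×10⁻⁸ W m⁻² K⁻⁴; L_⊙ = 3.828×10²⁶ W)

A ≈ 0.09

L = 1.00 × 3.828×10²⁶ = 3.83×10²⁶ W.
Flux: S = L/(4πd²) = 3.83×10²⁶/(4π×(2.93×10¹¹)²) = 355 W m⁻².
From T_eq⁴ = S(1−A)/(4σ): 1−A = 4σT_eq⁴/S.
1−A = 4 × 5.67×10⁻⁸ × (194)⁴ / 355 = 0.905.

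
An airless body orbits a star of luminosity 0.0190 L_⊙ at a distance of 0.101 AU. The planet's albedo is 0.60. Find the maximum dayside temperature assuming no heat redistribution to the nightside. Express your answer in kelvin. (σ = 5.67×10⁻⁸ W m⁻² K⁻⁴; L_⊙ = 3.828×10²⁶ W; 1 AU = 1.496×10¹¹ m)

T_ss ≈ 366 K

d = 0.101 AU = 1.51×10¹⁰ m.
L = 0.0190 × 3.828×10²⁶ = 7.27×10²⁴ W.
Flux: S = L/(4πd²) = 7.27×10²⁴/(4π×(1.51×10¹⁰)²) = 2540 W m⁻².
With no redistribution each surface element balances locally: S(1−A) = σT⁴.
T = [2540 × 0.40 / 5.67×10⁻⁸]^(1/4) = (1.79×10¹⁰)^(1/4) = 366 K.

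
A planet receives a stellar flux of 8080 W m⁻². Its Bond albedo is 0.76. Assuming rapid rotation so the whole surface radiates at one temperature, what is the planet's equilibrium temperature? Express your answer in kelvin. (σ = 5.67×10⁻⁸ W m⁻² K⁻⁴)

Energy balance: absorbed = emitted ⇒ πR²·S(1−A) = 4πR²·σT_eq⁴, so T_eq⁴ = S(1−A)/(4σ).
T_eq = [8080 × 0.24 / (4 × 5.67×10⁻⁸)]^(1/4) = (8.55×10⁹)^(1/4) = 304 K.

T_eq ≈ 304 K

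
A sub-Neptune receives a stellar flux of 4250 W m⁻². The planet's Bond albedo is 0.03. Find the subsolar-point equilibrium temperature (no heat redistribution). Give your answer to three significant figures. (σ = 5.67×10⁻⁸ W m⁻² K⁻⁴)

T_ss ≈ 519 K

At the subsolar point the surface absorbs S(1−A) and emits σT⁴ per unit area — no factor of 4, since only the local patch is in balance.
T = [4250 × 0.97 / 5.67×10⁻⁸]^(1/4) = (7.27×10¹⁰)^(1/4) = 519 K.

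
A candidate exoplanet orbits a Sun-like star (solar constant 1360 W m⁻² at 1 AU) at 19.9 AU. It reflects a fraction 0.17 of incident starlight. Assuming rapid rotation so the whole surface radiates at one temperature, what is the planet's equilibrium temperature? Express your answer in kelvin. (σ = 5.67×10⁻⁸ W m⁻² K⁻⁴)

T_eq ≈ 59.5 K

Flux at 19.9 AU: S = 1360/19.9² = 3.43 W m⁻².
Energy balance: absorbed = emitted ⇒ πR²·S(1−A) = 4πR²·σT_eq⁴, so T_eq⁴ = S(1−A)/(4σ).
T_eq = [3.43 × 0.83 / (4 × 5.67×10⁻⁸)]^(1/4) = (1.26×10⁷)^(1/4) = 59.5 K.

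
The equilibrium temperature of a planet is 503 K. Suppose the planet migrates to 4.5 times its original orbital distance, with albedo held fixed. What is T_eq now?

T_eq ∝ L^(1/4) · d^(−1/2).
T′ = 503 / 4.5^(1/2) = 237 K.

T_eq ≈ 237 K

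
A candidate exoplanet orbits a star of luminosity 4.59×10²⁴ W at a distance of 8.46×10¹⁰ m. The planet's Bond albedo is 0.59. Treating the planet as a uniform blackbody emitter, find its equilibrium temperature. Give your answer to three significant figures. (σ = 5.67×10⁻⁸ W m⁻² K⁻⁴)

T_eq ≈ 98.0 K

Flux: S = L/(4πd²) = 4.59×10²⁴/(4π×(8.46×10¹⁰)²) = 51.0 W m⁻².
Energy balance: absorbed = emitted ⇒ πR²·S(1−A) = 4πR²·σT_eq⁴, so T_eq⁴ = S(1−A)/(4σ).
T_eq = [51.0 × 0.41 / (4 × 5.67×10⁻⁸)]^(1/4) = (9.23×10⁷)^(1/4) = 98.0 K.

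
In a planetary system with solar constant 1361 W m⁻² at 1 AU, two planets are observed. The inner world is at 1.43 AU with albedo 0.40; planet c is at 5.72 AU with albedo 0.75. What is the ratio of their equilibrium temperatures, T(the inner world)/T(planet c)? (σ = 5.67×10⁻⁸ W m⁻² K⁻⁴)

T₁/T₂ ≈ 2.489

T_eq = [S₀(1−A)/(4σd²)]^(1/4), so T ∝ (1−A)^(1/4) / √d.
T₁ = [1361×0.60/(4×5.67×10⁻⁸×1.43²)]^(1/4) = 204.84 K.
T₂ = [1361×0.25/(4×5.67×10⁻⁸×5.72²)]^(1/4) = 82.29 K.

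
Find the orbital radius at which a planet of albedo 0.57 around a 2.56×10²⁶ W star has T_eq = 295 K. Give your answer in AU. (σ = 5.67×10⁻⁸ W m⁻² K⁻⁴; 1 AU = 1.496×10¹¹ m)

d ≈ 0.477 AU

From T_eq⁴ = L(1−A)/(16πσd²): d = √[L(1−A)/(16πσT_eq⁴)].
d = √[2.56×10²⁶ × 0.43 / (16π × 5.67×10⁻⁸ × (295)⁴)] = 7.14×10¹⁰ m = 0.477 AU.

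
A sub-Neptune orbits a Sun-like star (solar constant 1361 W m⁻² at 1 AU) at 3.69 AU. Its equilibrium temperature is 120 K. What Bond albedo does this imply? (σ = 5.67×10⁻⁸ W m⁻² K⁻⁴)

Flux at 3.69 AU: S = 1361/3.69² = 100 W m⁻².
From T_eq⁴ = S(1−A)/(4σ): 1−A = 4σT_eq⁴/S.
1−A = 4 × 5.67×10⁻⁸ × (120)⁴ / 100 = 0.471.

A ≈ 0.53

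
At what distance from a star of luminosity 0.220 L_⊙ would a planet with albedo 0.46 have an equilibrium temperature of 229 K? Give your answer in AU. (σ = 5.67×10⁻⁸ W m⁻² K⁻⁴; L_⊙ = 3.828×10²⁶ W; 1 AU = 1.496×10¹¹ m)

L = 0.220 × 3.828×10²⁶ = 8.42×10²⁵ W.
From T_eq⁴ = L(1−A)/(16πσd²): d = √[L(1−A)/(16πσT_eq⁴)].
d = √[8.42×10²⁵ × 0.54 / (16π × 5.67×10⁻⁸ × (229)⁴)] = 7.62×10¹⁰ m = 0.509 AU.

d ≈ 0.509 AU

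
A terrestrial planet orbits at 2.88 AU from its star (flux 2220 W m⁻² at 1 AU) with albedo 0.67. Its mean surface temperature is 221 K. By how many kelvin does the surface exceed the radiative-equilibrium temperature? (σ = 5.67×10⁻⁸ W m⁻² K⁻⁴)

ΔT ≈ 80.5 K

S = 2220/2.88² = 267.7 W m⁻².
T_eq = [S(1−A)/(4σ)]^(1/4) = [267.7×0.33/(4×5.67×10⁻⁸)]^(1/4) = 140.5 K.
ΔT = T_surf − T_eq = 221 − 140.5.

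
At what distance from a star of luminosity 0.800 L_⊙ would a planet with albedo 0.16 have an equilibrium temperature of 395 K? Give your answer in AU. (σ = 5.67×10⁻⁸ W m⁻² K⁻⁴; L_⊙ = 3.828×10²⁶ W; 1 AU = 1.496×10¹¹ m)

d ≈ 0.407 AU

L = 0.800 × 3.828×10²⁶ = 3.06×10²⁶ W.
From T_eq⁴ = L(1−A)/(16πσd²): d = √[L(1−A)/(16πσT_eq⁴)].
d = √[3.06×10²⁶ × 0.84 / (16π × 5.67×10⁻⁸ × (395)⁴)] = 6.09×10¹⁰ m = 0.407 AU.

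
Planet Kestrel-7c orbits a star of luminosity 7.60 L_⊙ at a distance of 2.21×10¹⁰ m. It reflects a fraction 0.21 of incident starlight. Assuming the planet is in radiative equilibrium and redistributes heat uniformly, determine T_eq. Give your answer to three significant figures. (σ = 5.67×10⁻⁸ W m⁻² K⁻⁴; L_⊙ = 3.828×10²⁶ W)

T_eq ≈ 1130 K

L = 7.60 × 3.828×10²⁶ = 2.91×10²⁷ W.
Flux: S = L/(4πd²) = 2.91×10²⁷/(4π×(2.21×10¹⁰)²) = 4.74×10⁵ W m⁻².
Energy balance: absorbed = emitted ⇒ πR²·S(1−A) = 4πR²·σT_eq⁴, so T_eq⁴ = S(1−A)/(4σ).
T_eq = [4.74×10⁵ × 0.79 / (4 × 5.67×10⁻⁸)]^(1/4) = (1.65×10¹²)^(1/4) = 1130 K.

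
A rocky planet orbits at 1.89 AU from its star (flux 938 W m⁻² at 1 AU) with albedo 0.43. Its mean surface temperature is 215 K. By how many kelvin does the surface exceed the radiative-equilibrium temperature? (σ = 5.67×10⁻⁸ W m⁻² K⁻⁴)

ΔT ≈ 54.7 K

S = 938/1.89² = 262.6 W m⁻².
T_eq = [S(1−A)/(4σ)]^(1/4) = [262.6×0.57/(4×5.67×10⁻⁸)]^(1/4) = 160.3 K.
ΔT = T_surf − T_eq = 215 − 160.3.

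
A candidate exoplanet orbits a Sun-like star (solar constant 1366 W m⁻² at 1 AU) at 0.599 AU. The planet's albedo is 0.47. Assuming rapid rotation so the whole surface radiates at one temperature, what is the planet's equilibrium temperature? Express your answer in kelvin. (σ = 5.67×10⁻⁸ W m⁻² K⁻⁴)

T_eq ≈ 307 K

Flux at 0.599 AU: S = 1366/0.599² = 3810 W m⁻².
Energy balance: absorbed = emitted ⇒ πR²·S(1−A) = 4πR²·σT_eq⁴, so T_eq⁴ = S(1−A)/(4σ).
T_eq = [3810 × 0.53 / (4 × 5.67×10⁻⁸)]^(1/4) = (8.90×10⁹)^(1/4) = 307 K.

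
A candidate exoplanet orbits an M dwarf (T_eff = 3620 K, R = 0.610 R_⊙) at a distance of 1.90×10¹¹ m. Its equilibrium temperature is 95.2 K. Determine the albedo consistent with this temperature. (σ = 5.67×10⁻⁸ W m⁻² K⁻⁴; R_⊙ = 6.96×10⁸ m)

A ≈ 0.62

R_⋆ = 0.610 × 6.96×10⁸ = 4.25×10⁸ m.
L = 4πR_⋆²σT_⋆⁴ = 4π(4.25×10⁸)² × 5.67×10⁻⁸ × (3620)⁴ = 2.21×10²⁵ W.
S = L/(4πd²) = 48.6 W m⁻².
From T_eq⁴ = S(1−A)/(4σ): 1−A = 4σT_eq⁴/S.
1−A = 4 × 5.67×10⁻⁸ × (95.2)⁴ / 48.6 = 0.383.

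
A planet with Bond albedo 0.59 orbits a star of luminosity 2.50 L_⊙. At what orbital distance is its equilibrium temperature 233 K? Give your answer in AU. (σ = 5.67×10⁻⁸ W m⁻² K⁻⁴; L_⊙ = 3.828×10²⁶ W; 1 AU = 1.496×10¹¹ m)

d ≈ 1.44 AU

L = 2.50 × 3.828×10²⁶ = 9.57×10²⁶ W.
From T_eq⁴ = L(1−A)/(16πσd²): d = √[L(1−A)/(16πσT_eq⁴)].
d = √[9.57×10²⁶ × 0.41 / (16π × 5.67×10⁻⁸ × (233)⁴)] = 2.16×10¹¹ m = 1.44 AU.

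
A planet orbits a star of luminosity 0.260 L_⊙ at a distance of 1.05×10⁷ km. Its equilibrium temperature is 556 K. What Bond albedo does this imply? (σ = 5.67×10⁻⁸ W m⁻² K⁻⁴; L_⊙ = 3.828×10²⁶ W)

A ≈ 0.70

d = 1.05×10⁷ km = 1.05×10¹⁰ m.
L = 0.260 × 3.828×10²⁶ = 9.95×10²⁵ W.
Flux: S = L/(4πd²) = 9.95×10²⁵/(4π×(1.05×10¹⁰)²) = 7.18×10⁴ W m⁻².
From T_eq⁴ = S(1−A)/(4σ): 1−A = 4σT_eq⁴/S.
1−A = 4 × 5.67×10⁻⁸ × (556)⁴ / 7.18×10⁴ = 0.302.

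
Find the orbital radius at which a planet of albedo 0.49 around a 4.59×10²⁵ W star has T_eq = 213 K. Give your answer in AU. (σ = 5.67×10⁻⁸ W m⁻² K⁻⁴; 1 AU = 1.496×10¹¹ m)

From T_eq⁴ = L(1−A)/(16πσd²): d = √[L(1−A)/(16πσT_eq⁴)].
d = √[4.59×10²⁵ × 0.51 / (16π × 5.67×10⁻⁸ × (213)⁴)] = 6.32×10¹⁰ m = 0.422 AU.

d ≈ 0.422 AU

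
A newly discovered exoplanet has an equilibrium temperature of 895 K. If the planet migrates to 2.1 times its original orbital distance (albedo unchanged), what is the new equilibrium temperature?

T_eq ≈ 618 K

T_eq ∝ L^(1/4) · d^(−1/2).
T′ = 895 / 2.1^(1/2) = 618 K.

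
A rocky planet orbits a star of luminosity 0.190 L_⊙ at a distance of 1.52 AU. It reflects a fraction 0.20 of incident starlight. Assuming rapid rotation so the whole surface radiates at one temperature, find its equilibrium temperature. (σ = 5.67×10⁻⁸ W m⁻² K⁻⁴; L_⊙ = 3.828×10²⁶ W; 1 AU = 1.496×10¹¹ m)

d = 1.52 AU = 2.27×10¹¹ m.
L = 0.190 × 3.828×10²⁶ = 7.27×10²⁵ W.
Flux: S = L/(4πd²) = 7.27×10²⁵/(4π×(2.27×10¹¹)²) = 112 W m⁻².
Energy balance: absorbed = emitted ⇒ πR²·S(1−A) = 4πR²·σT_eq⁴, so T_eq⁴ = S(1−A)/(4σ).
T_eq = [112 × 0.80 / (4 × 5.67×10⁻⁸)]^(1/4) = (3.95×10⁸)^(1/4) = 141 K.

T_eq ≈ 141 K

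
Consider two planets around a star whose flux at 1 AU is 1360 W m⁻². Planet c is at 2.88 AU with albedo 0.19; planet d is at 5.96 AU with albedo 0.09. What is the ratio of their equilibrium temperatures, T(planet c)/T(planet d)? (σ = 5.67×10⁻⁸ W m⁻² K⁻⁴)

T_eq = [S₀(1−A)/(4σd²)]^(1/4), so T ∝ (1−A)^(1/4) / √d.
T₁ = [1360×0.81/(4×5.67×10⁻⁸×2.88²)]^(1/4) = 155.56 K.
T₂ = [1360×0.91/(4×5.67×10⁻⁸×5.96²)]^(1/4) = 111.33 K.

T₁/T₂ ≈ 1.397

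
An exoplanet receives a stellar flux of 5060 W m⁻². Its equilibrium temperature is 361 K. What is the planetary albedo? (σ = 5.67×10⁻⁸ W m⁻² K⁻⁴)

A ≈ 0.24

From T_eq⁴ = S(1−A)/(4σ): 1−A = 4σT_eq⁴/S.
1−A = 4 × 5.67×10⁻⁸ × (361)⁴ / 5060 = 0.761.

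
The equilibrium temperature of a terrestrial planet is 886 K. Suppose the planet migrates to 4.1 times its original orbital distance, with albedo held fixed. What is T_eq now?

T_eq ≈ 438 K

T_eq ∝ L^(1/4) · d^(−1/2).
T′ = 886 / 4.1^(1/2) = 438 K.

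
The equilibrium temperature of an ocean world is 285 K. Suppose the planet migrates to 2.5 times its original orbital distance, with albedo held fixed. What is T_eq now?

T_eq ≈ 180 K

T_eq ∝ L^(1/4) · d^(−1/2).
T′ = 285 / 2.5^(1/2) = 180 K.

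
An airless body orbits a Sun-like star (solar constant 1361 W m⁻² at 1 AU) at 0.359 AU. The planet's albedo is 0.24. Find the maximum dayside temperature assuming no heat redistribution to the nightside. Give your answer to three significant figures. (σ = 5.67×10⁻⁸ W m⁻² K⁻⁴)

Flux at 0.359 AU: S = 1361/0.359² = 1.06×10⁴ W m⁻².
With no redistribution each surface element balances locally: S(1−A) = σT⁴.
T = [1.06×10⁴ × 0.76 / 5.67×10⁻⁸]^(1/4) = (1.42×10¹¹)^(1/4) = 613 K.

T_ss ≈ 613 K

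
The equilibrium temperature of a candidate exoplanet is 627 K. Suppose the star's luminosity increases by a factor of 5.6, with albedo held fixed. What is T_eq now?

T_eq ≈ 965 K

T_eq ∝ L^(1/4) · d^(−1/2).
T′ = 627 × 5.6^(1/4) = 965 K.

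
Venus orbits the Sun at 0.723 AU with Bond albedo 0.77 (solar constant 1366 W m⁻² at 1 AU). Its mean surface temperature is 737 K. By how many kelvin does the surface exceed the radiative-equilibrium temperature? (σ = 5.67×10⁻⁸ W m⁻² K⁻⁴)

S = 1366/0.723² = 2613 W m⁻².
T_eq = [S(1−A)/(4σ)]^(1/4) = [2613×0.23/(4×5.67×10⁻⁸)]^(1/4) = 226.9 K.
ΔT = T_surf − T_eq = 737 − 226.9.

ΔT ≈ 510.1 K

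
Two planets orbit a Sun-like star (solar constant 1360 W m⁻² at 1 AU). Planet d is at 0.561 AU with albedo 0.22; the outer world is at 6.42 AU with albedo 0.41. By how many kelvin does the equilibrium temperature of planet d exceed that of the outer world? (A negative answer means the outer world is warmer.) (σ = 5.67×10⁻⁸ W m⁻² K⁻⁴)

ΔT ≈ 252.9 K

T_eq = [S₀(1−A)/(4σd²)]^(1/4), so T ∝ (1−A)^(1/4) / √d.
T₁ = [1360×0.78/(4×5.67×10⁻⁸×0.561²)]^(1/4) = 349.15 K.
T₂ = [1360×0.59/(4×5.67×10⁻⁸×6.42²)]^(1/4) = 96.25 K.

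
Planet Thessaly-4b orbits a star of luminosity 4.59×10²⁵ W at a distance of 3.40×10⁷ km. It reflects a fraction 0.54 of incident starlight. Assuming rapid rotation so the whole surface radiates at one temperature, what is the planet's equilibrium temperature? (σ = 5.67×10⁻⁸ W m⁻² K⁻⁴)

d = 3.40×10⁷ km = 3.40×10¹⁰ m.
Flux: S = L/(4πd²) = 4.59×10²⁵/(4π×(3.40×10¹⁰)²) = 3160 W m⁻².
Energy balance: absorbed = emitted ⇒ πR²·S(1−A) = 4πR²·σT_eq⁴, so T_eq⁴ = S(1−A)/(4σ).
T_eq = [3160 × 0.46 / (4 × 5.67×10⁻⁸)]^(1/4) = (6.41×10⁹)^(1/4) = 283 K.

T_eq ≈ 283 K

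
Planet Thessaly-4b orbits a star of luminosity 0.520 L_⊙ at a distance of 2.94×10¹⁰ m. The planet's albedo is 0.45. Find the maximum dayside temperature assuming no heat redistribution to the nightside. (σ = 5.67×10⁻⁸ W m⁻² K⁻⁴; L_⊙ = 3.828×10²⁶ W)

L = 0.520 × 3.828×10²⁶ = 1.99×10²⁶ W.
Flux: S = L/(4πd²) = 1.99×10²⁶/(4π×(2.94×10¹⁰)²) = 1.83×10⁴ W m⁻².
With no redistribution each surface element balances locally: S(1−A) = σT⁴.
T = [1.83×10⁴ × 0.55 / 5.67×10⁻⁸]^(1/4) = (1.78×10¹¹)^(1/4) = 649 K.

T_ss ≈ 649 K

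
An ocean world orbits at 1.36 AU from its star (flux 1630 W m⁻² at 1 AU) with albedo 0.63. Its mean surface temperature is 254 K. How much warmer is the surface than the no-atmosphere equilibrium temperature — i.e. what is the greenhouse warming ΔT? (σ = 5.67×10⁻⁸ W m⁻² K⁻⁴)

ΔT ≈ 59.3 K

S = 1630/1.36² = 881.3 W m⁻².
T_eq = [S(1−A)/(4σ)]^(1/4) = [881.3×0.37/(4×5.67×10⁻⁸)]^(1/4) = 194.7 K.
ΔT = T_surf − T_eq = 254 − 194.7.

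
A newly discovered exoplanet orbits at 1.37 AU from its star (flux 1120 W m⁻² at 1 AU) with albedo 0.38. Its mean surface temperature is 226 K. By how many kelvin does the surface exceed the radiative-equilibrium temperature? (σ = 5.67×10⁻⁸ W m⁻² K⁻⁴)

ΔT ≈ 25.0 K

S = 1120/1.37² = 596.7 W m⁻².
T_eq = [S(1−A)/(4σ)]^(1/4) = [596.7×0.62/(4×5.67×10⁻⁸)]^(1/4) = 201.0 K.
ΔT = T_surf − T_eq = 226 − 201.0.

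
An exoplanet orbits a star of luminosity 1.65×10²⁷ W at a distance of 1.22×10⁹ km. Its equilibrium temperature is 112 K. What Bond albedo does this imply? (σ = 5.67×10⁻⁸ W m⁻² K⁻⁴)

A ≈ 0.60

d = 1.22×10⁹ km = 1.22×10¹² m.
Flux: S = L/(4πd²) = 1.65×10²⁷/(4π×(1.22×10¹²)²) = 88.2 W m⁻².
From T_eq⁴ = S(1−A)/(4σ): 1−A = 4σT_eq⁴/S.
1−A = 4 × 5.67×10⁻⁸ × (112)⁴ / 88.2 = 0.405.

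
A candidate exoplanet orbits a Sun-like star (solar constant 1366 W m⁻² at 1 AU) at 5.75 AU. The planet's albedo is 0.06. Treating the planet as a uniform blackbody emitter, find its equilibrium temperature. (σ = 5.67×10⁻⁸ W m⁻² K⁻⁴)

T_eq ≈ 114 K

Flux at 5.75 AU: S = 1366/5.75² = 41.3 W m⁻².
Energy balance: absorbed = emitted ⇒ πR²·S(1−A) = 4πR²·σT_eq⁴, so T_eq⁴ = S(1−A)/(4σ).
T_eq = [41.3 × 0.94 / (4 × 5.67×10⁻⁸)]^(1/4) = (1.71×10⁸)^(1/4) = 114 K.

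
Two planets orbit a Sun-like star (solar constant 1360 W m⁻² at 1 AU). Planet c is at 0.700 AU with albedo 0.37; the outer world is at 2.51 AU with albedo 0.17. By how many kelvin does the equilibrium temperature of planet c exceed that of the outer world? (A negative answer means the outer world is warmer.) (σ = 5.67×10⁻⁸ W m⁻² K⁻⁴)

ΔT ≈ 128.7 K

T_eq = [S₀(1−A)/(4σd²)]^(1/4), so T ∝ (1−A)^(1/4) / √d.
T₁ = [1360×0.63/(4×5.67×10⁻⁸×0.700²)]^(1/4) = 296.32 K.
T₂ = [1360×0.83/(4×5.67×10⁻⁸×2.51²)]^(1/4) = 167.65 K.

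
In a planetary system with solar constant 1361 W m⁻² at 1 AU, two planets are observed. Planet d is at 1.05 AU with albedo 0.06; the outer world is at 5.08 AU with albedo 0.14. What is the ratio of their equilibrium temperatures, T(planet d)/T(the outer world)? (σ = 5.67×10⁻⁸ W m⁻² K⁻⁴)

T₁/T₂ ≈ 2.249

T_eq = [S₀(1−A)/(4σd²)]^(1/4), so T ∝ (1−A)^(1/4) / √d.
T₁ = [1361×0.94/(4×5.67×10⁻⁸×1.05²)]^(1/4) = 267.45 K.
T₂ = [1361×0.86/(4×5.67×10⁻⁸×5.08²)]^(1/4) = 118.92 K.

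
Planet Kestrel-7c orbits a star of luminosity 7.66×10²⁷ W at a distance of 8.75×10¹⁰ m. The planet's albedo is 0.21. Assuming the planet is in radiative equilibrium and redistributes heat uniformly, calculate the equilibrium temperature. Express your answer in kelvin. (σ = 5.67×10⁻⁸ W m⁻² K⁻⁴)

Flux: S = L/(4πd²) = 7.66×10²⁷/(4π×(8.75×10¹⁰)²) = 7.96×10⁴ W m⁻².
Energy balance: absorbed = emitted ⇒ πR²·S(1−A) = 4πR²·σT_eq⁴, so T_eq⁴ = S(1−A)/(4σ).
T_eq = [7.96×10⁴ × 0.79 / (4 × 5.67×10⁻⁸)]^(1/4) = (2.77×10¹¹)^(1/4) = 726 K.

T_eq ≈ 726 K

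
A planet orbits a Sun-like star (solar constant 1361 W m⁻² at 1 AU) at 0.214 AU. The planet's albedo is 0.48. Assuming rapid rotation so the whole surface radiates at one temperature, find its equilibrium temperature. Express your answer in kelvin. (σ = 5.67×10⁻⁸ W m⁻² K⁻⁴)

Flux at 0.214 AU: S = 1361/0.214² = 2.97×10⁴ W m⁻².
Energy balance: absorbed = emitted ⇒ πR²·S(1−A) = 4πR²·σT_eq⁴, so T_eq⁴ = S(1−A)/(4σ).
T_eq = [2.97×10⁴ × 0.52 / (4 × 5.67×10⁻⁸)]^(1/4) = (6.81×10¹⁰)^(1/4) = 511 K.

T_eq ≈ 511 K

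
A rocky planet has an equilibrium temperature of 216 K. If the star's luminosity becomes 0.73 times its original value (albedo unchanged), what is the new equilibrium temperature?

T_eq ≈ 200 K

T_eq ∝ L^(1/4) · d^(−1/2).
T′ = 216 × 0.73^(1/4) = 200 K.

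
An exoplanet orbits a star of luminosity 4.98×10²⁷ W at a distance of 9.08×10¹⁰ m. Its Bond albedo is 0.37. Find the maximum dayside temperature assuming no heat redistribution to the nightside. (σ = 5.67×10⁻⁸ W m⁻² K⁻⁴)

T_ss ≈ 855 K

Flux: S = L/(4πd²) = 4.98×10²⁷/(4π×(9.08×10¹⁰)²) = 4.81×10⁴ W m⁻².
With no redistribution each surface element balances locally: S(1−A) = σT⁴.
T = [4.81×10⁴ × 0.63 / 5.67×10⁻⁸]^(1/4) = (5.34×10¹¹)^(1/4) = 855 K.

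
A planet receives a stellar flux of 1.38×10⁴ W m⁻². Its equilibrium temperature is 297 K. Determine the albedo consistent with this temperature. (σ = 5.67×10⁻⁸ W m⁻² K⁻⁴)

From T_eq⁴ = S(1−A)/(4σ): 1−A = 4σT_eq⁴/S.
1−A = 4 × 5.67×10⁻⁸ × (297)⁴ / 1.38×10⁴ = 0.128.

A ≈ 0.87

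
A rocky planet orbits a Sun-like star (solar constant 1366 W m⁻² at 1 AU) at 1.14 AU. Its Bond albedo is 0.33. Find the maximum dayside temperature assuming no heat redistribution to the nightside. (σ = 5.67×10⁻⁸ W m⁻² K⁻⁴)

Flux at 1.14 AU: S = 1366/1.14² = 1050 W m⁻².
With no redistribution each surface element balances locally: S(1−A) = σT⁴.
T = [1050 × 0.67 / 5.67×10⁻⁸]^(1/4) = (1.24×10¹⁰)^(1/4) = 334 K.

T_ss ≈ 334 K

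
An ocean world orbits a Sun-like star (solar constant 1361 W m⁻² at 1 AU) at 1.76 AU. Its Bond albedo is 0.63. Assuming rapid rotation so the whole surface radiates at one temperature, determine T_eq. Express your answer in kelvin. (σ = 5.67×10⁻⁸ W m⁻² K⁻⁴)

T_eq ≈ 164 K

Flux at 1.76 AU: S = 1361/1.76² = 439 W m⁻².
Energy balance: absorbed = emitted ⇒ πR²·S(1−A) = 4πR²·σT_eq⁴, so T_eq⁴ = S(1−A)/(4σ).
T_eq = [439 × 0.37 / (4 × 5.67×10⁻⁸)]^(1/4) = (7.17×10⁸)^(1/4) = 164 K.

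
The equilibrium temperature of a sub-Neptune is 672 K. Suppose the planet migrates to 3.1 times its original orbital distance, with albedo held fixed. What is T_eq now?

T_eq ∝ L^(1/4) · d^(−1/2).
T′ = 672 / 3.1^(1/2) = 382 K.

T_eq ≈ 382 K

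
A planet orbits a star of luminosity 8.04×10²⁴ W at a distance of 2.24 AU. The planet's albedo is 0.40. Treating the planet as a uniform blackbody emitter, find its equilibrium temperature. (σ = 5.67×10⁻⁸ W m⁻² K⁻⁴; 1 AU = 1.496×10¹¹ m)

T_eq ≈ 62.3 K

d = 2.24 AU = 3.35×10¹¹ m.
Flux: S = L/(4πd²) = 8.04×10²⁴/(4π×(3.35×10¹¹)²) = 5.70 W m⁻².
Energy balance: absorbed = emitted ⇒ πR²·S(1−A) = 4πR²·σT_eq⁴, so T_eq⁴ = S(1−A)/(4σ).
T_eq = [5.70 × 0.60 / (4 × 5.67×10⁻⁸)]^(1/4) = (1.51×10⁷)^(1/4) = 62.3 K.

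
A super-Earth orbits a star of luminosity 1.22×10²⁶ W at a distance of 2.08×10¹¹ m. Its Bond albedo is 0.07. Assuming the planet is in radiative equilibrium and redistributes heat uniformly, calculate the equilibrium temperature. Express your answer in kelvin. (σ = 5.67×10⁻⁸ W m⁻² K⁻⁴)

Flux: S = L/(4πd²) = 1.22×10²⁶/(4π×(2.08×10¹¹)²) = 224 W m⁻².
Energy balance: absorbed = emitted ⇒ πR²·S(1−A) = 4πR²·σT_eq⁴, so T_eq⁴ = S(1−A)/(4σ).
T_eq = [224 × 0.93 / (4 × 5.67×10⁻⁸)]^(1/4) = (9.20×10⁸)^(1/4) = 174 K.

T_eq ≈ 174 K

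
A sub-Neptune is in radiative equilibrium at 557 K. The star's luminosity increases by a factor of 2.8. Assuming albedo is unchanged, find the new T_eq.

T_eq ≈ 721 K

T_eq ∝ L^(1/4) · d^(−1/2).
T′ = 557 × 2.8^(1/4) = 721 K.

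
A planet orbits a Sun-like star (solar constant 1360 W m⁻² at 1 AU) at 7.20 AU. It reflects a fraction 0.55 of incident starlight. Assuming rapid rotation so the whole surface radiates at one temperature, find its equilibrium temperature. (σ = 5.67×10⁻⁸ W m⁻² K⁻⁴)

Flux at 7.20 AU: S = 1360/7.20² = 26.2 W m⁻².
Energy balance: absorbed = emitted ⇒ πR²·S(1−A) = 4πR²·σT_eq⁴, so T_eq⁴ = S(1−A)/(4σ).
T_eq = [26.2 × 0.45 / (4 × 5.67×10⁻⁸)]^(1/4) = (5.21×10⁷)^(1/4) = 84.9 K.

T_eq ≈ 84.9 K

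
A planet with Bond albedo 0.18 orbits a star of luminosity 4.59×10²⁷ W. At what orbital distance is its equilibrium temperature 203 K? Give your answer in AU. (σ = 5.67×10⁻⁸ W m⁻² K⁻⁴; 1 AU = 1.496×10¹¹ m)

From T_eq⁴ = L(1−A)/(16πσd²): d = √[L(1−A)/(16πσT_eq⁴)].
d = √[4.59×10²⁷ × 0.82 / (16π × 5.67×10⁻⁸ × (203)⁴)] = 8.82×10¹¹ m = 5.89 AU.

d ≈ 5.89 AU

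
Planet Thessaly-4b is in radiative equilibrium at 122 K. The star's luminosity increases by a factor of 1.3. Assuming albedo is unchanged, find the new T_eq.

T_eq ≈ 130 K

T_eq ∝ L^(1/4) · d^(−1/2).
T′ = 122 × 1.3^(1/4) = 130 K.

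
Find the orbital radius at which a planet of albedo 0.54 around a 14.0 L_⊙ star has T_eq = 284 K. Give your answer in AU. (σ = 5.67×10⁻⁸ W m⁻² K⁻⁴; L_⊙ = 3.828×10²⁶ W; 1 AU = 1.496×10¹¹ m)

L = 14.0 × 3.828×10²⁶ = 5.36×10²⁷ W.
From T_eq⁴ = L(1−A)/(16πσd²): d = √[L(1−A)/(16πσT_eq⁴)].
d = √[5.36×10²⁷ × 0.46 / (16π × 5.67×10⁻⁸ × (284)⁴)] = 3.65×10¹¹ m = 2.44 AU.

d ≈ 2.44 AU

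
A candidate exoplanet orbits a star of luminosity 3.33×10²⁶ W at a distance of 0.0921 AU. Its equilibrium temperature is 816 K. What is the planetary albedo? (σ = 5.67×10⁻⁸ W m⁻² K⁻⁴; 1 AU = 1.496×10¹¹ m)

d = 0.0921 AU = 1.38×10¹⁰ m.
Flux: S = L/(4πd²) = 3.33×10²⁶/(4π×(1.38×10¹⁰)²) = 1.40×10⁵ W m⁻².
From T_eq⁴ = S(1−A)/(4σ): 1−A = 4σT_eq⁴/S.
1−A = 4 × 5.67×10⁻⁸ × (816)⁴ / 1.40×10⁵ = 0.720.

A ≈ 0.28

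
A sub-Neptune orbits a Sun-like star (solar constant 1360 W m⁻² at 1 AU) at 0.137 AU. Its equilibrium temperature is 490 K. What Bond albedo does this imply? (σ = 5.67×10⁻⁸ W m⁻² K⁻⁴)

A ≈ 0.82

Flux at 0.137 AU: S = 1360/0.137² = 7.25×10⁴ W m⁻².
From T_eq⁴ = S(1−A)/(4σ): 1−A = 4σT_eq⁴/S.
1−A = 4 × 5.67×10⁻⁸ × (490)⁴ / 7.25×10⁴ = 0.180.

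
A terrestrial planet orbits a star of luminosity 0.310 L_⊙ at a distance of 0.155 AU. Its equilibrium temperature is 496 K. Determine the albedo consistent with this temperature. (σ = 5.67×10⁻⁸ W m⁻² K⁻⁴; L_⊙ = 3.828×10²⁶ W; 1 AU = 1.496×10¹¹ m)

d = 0.155 AU = 2.32×10¹⁰ m.
L = 0.310 × 3.828×10²⁶ = 1.19×10²⁶ W.
Flux: S = L/(4πd²) = 1.19×10²⁶/(4π×(2.32×10¹⁰)²) = 1.76×10⁴ W m⁻².
From T_eq⁴ = S(1−A)/(4σ): 1−A = 4σT_eq⁴/S.
1−A = 4 × 5.67×10⁻⁸ × (496)⁴ / 1.76×10⁴ = 0.782.

A ≈ 0.22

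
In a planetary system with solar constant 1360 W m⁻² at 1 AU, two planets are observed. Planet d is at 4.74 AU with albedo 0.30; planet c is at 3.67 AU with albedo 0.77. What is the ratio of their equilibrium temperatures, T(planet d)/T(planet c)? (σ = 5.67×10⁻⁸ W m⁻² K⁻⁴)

T_eq = [S₀(1−A)/(4σd²)]^(1/4), so T ∝ (1−A)^(1/4) / √d.
T₁ = [1360×0.70/(4×5.67×10⁻⁸×4.74²)]^(1/4) = 116.91 K.
T₂ = [1360×0.23/(4×5.67×10⁻⁸×3.67²)]^(1/4) = 100.59 K.

T₁/T₂ ≈ 1.162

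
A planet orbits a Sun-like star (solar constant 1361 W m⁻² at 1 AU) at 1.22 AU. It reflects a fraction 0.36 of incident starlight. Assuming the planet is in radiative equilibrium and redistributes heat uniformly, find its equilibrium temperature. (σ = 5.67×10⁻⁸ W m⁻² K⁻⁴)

T_eq ≈ 225 K

Flux at 1.22 AU: S = 1361/1.22² = 914 W m⁻².
Energy balance: absorbed = emitted ⇒ πR²·S(1−A) = 4πR²·σT_eq⁴, so T_eq⁴ = S(1−A)/(4σ).
T_eq = [914 × 0.64 / (4 × 5.67×10⁻⁸)]^(1/4) = (2.58×10⁹)^(1/4) = 225 K.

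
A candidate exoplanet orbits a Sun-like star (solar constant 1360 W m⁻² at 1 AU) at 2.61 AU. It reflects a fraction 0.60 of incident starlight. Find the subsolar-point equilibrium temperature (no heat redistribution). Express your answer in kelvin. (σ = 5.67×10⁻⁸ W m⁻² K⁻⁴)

Flux at 2.61 AU: S = 1360/2.61² = 200 W m⁻².
At the subsolar point the surface absorbs S(1−A) and emits σT⁴ per unit area — no factor of 4, since only the local patch is in balance.
T = [200 × 0.40 / 5.67×10⁻⁸]^(1/4) = (1.41×10⁹)^(1/4) = 194 K.

T_ss ≈ 194 K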